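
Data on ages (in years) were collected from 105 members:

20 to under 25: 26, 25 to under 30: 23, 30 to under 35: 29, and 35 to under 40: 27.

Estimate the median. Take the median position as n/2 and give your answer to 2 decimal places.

30.60

Cumulative frequencies: 26, 49, 78, 105
n = 105; position = n/2 = 52.5.
This falls in the class 30 to under 35: L = 30, F = 49, f = 29, h = 5.
Median ≈ 30 + ((52.5 − 49) / 29) × 5 = 30.6034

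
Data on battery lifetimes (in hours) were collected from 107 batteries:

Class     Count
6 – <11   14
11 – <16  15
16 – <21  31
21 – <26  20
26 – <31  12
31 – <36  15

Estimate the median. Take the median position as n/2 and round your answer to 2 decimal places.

Cumulative frequencies: 14, 29, 60, 80, 92, 107
n = 107; position = n/2 = 53.5.
This falls in the class 16 – <21: L = 16, F = 29, f = 31, h = 5.
Median ≈ 16 + ((53.5 − 29) / 31) × 5 = 19.9516

19.95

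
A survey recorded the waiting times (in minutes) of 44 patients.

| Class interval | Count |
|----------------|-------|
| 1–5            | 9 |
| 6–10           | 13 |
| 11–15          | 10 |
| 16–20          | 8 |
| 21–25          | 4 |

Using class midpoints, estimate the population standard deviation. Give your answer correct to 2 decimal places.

6.21

Midpoints: 3, 8, 13, 18, 23
n = 44, Σfm = 497, mean = 11.2955
Σfm² = 7311
Σf(m − x̄)² = Σfm² − (Σfm)²/n = 7311 − 497²/44 = 1697.1591
Population variance = 1697.1591 / 44 = 38.5718
Standard deviation = √38.5718 = 6.2106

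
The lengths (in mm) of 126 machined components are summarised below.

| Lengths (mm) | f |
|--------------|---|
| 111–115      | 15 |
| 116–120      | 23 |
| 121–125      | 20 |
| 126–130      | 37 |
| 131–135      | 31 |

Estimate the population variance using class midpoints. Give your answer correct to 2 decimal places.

45.08

Midpoints: 113, 118, 123, 128, 133
n = 126, Σfm = 15728, mean = 124.8254
Σfm² = 1968934
Σf(m − x̄)² = Σfm² − (Σfm)²/n = 1968934 − 15728²/126 = 5680.1587
Population variance = 5680.1587 / 126 = 45.0806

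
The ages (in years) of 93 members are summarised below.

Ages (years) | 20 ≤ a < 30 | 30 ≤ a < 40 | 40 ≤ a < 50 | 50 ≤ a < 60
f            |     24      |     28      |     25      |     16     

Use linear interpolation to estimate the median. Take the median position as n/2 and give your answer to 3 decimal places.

Cumulative frequencies: 24, 52, 77, 93
n = 93; position = n/2 = 46.5.
This falls in the class 30 ≤ a < 40: L = 30, F = 24, f = 28, h = 10.
Median ≈ 30 + ((46.5 − 24) / 28) × 10 = 38.0357

38.036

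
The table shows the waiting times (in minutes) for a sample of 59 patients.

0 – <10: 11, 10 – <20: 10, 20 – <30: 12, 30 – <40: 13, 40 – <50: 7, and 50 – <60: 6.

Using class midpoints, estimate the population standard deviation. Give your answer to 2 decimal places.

15.74

Midpoints: 5, 15, 25, 35, 45, 55
n = 59, Σfm = 1605, mean = 27.2034
Σfm² = 58275
Σf(m − x̄)² = Σfm² − (Σfm)²/n = 58275 − 1605²/59 = 14613.5593
Population variance = 14613.5593 / 59 = 247.6874
Standard deviation = √247.6874 = 15.7381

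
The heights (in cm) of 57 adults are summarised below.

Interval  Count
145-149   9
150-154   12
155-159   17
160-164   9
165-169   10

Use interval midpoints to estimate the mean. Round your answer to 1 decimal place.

156.9

Midpoints: 147, 152, 157, 162, 167
Σfm = 9×147 + 12×152 + 17×157 + 9×162 + 10×167 = 8944
n = Σf = 57
Mean = 8944 / 57 = 156.9123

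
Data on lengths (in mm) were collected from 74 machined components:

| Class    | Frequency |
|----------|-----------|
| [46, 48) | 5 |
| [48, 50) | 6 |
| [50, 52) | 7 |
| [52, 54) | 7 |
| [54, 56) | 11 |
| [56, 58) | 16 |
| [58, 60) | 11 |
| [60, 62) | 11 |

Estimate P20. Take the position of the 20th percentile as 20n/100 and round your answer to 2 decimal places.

Cumulative frequencies: 5, 11, 18, 25, 36, 52, 63, 74
n = 74; position = 20n/100 = 14.8.
This falls in the class [50, 52): L = 50, F = 11, f = 7, h = 2.
20th percentile ≈ 50 + ((14.8 − 11) / 7) × 2 = 51.0857

51.09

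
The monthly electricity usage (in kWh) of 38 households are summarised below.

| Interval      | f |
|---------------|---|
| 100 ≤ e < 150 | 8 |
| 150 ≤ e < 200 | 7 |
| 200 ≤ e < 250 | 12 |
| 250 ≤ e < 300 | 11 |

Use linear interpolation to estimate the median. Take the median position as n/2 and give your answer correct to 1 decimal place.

216.7

Cumulative frequencies: 8, 15, 27, 38
n = 38; position = n/2 = 19.
This falls in the class 200 ≤ e < 250: L = 200, F = 15, f = 12, h = 50.
Median ≈ 200 + ((19 − 15) / 12) × 50 = 216.6667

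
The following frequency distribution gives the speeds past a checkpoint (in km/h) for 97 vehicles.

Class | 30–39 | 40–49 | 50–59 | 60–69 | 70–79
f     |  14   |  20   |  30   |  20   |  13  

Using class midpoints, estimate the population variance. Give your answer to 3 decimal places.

152.535

Midpoints: 34.5, 44.5, 54.5, 64.5, 74.5
n = 97, Σfm = 5266.5, mean = 54.2938
Σfm² = 300734.25
Σf(m − x̄)² = Σfm² − (Σfm)²/n = 300734.25 − 5266.5²/97 = 14795.8763
Population variance = 14795.8763 / 97 = 152.5348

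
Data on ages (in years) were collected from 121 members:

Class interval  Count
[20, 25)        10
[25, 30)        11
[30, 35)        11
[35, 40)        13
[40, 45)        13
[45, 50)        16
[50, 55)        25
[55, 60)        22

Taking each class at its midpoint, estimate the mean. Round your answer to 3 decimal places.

43.492

Midpoints: 22.5, 27.5, 32.5, 37.5, 42.5, 47.5, 52.5, 57.5
Σfm = 10×22.5 + 11×27.5 + 11×32.5 + 13×37.5 + 13×42.5 + 16×47.5 + 25×52.5 + 22×57.5 = 5262.5
n = Σf = 121
Mean = 5262.5 / 121 = 43.4917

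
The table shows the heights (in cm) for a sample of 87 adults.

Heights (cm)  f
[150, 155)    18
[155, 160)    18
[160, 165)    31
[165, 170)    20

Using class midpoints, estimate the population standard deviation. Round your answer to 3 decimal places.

Midpoints: 152.5, 157.5, 162.5, 167.5
n = 87, Σfm = 13967.5, mean = 160.5460
Σfm² = 2244843.75
Σf(m − x̄)² = Σfm² − (Σfm)²/n = 2244843.75 − 13967.5²/87 = 2417.8161
Population variance = 2417.8161 / 87 = 27.7910
Standard deviation = √27.7910 = 5.2717

5.272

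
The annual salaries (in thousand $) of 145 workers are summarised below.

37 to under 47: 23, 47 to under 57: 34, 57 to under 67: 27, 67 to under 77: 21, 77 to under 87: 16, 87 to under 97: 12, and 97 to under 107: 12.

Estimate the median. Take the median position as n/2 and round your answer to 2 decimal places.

Cumulative frequencies: 23, 57, 84, 105, 121, 133, 145
n = 145; position = n/2 = 72.5.
This falls in the class 57 to under 67: L = 57, F = 57, f = 27, h = 10.
Median ≈ 57 + ((72.5 − 57) / 27) × 10 = 62.7407

62.74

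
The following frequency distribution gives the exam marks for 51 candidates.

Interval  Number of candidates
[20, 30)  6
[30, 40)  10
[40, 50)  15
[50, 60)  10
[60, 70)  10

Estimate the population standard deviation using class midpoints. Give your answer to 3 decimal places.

Midpoints: 25, 35, 45, 55, 65
n = 51, Σfm = 2375, mean = 46.5686
Σfm² = 118875
Σf(m − x̄)² = Σfm² − (Σfm)²/n = 118875 − 2375²/51 = 8274.5098
Population variance = 8274.5098 / 51 = 162.2453
Standard deviation = √162.2453 = 12.7376

12.738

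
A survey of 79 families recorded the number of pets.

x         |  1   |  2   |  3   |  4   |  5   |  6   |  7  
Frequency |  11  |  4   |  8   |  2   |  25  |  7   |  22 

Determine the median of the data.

5

Cumulative frequencies: 11, 15, 23, 25, 50, 57, 79
n = 79, so the median is the value in position (n+1)/2 = 40.
Position 40 falls at value 5.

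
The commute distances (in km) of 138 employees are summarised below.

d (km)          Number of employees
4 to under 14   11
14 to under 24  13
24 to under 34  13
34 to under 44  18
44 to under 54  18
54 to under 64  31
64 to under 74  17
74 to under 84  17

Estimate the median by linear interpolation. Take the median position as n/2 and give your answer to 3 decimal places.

51.778

Cumulative frequencies: 11, 24, 37, 55, 73, 104, 121, 138
n = 138; position = n/2 = 69.
This falls in the class 44 to under 54: L = 44, F = 55, f = 18, h = 10.
Median ≈ 44 + ((69 − 55) / 18) × 10 = 51.7778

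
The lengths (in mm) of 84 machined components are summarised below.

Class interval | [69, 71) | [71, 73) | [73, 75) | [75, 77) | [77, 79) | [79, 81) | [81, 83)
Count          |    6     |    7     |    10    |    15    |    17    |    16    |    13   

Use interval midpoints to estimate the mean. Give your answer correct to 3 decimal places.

77.095

Midpoints: 70, 72, 74, 76, 78, 80, 82
Σfm = 6×70 + 7×72 + 10×74 + 15×76 + 17×78 + 16×80 + 13×82 = 6476
n = Σf = 84
Mean = 6476 / 84 = 77.0952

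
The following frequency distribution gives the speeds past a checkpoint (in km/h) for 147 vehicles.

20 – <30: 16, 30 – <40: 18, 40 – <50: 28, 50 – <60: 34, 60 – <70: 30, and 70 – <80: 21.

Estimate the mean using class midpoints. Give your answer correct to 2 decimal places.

Midpoints: 25, 35, 45, 55, 65, 75
Σfm = 16×25 + 18×35 + 28×45 + 34×55 + 30×65 + 21×75 = 7685
n = Σf = 147
Mean = 7685 / 147 = 52.2789

52.28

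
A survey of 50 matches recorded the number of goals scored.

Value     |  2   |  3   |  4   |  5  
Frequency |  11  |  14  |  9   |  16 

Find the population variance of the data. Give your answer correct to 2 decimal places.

1.32

Values: 2, 3, 4, 5
n = 50, Σfx = 180, mean = 3.6000
Σfx² = 714
Σf(x − x̄)² = Σfx² − (Σfx)²/n = 714 − 180²/50 = 66.0000
Population variance = 66.0000 / 50 = 1.3200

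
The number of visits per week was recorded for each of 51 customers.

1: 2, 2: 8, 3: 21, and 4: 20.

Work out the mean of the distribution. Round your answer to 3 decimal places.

Values: 1, 2, 3, 4
Σfx = 2×1 + 8×2 + 21×3 + 20×4 = 161
n = Σf = 51
Mean = 161 / 51 = 3.1569

3.157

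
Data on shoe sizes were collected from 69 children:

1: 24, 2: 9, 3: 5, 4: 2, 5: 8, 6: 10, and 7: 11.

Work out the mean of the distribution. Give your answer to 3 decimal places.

3.507

Values: 1, 2, 3, 4, 5, 6, 7
Σfx = 24×1 + 9×2 + 5×3 + 2×4 + 8×5 + 10×6 + 11×7 = 242
n = Σf = 69
Mean = 242 / 69 = 3.5072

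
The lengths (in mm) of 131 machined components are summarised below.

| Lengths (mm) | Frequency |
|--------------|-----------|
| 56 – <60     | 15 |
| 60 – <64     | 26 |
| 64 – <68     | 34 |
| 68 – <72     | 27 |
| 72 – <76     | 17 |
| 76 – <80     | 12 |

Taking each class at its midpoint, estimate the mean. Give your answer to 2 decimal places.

67.25

Midpoints: 58, 62, 66, 70, 74, 78
Σfm = 15×58 + 26×62 + 34×66 + 27×70 + 17×74 + 12×78 = 8810
n = Σf = 131
Mean = 8810 / 131 = 67.2519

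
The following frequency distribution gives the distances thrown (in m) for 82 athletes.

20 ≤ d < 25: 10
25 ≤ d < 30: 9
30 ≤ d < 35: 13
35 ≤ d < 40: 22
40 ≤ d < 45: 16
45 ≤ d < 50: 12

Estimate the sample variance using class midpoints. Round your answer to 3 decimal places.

Midpoints: 22.5, 27.5, 32.5, 37.5, 42.5, 47.5
n = 82, Σfm = 2970, mean = 36.2195
Σfm² = 112512.5
Σf(m − x̄)² = Σfm² − (Σfm)²/n = 112512.5 − 2970²/82 = 4940.5488
Sample variance = 4940.5488 / 81 = 60.9944

60.994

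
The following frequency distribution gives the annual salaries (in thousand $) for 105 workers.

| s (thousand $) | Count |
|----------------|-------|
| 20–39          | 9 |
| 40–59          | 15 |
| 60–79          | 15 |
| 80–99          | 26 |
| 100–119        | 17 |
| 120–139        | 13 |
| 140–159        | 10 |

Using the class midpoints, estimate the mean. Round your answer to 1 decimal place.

89.7

Midpoints: 29.5, 49.5, 69.5, 89.5, 109.5, 129.5, 149.5
Σfm = 9×29.5 + 15×49.5 + 15×69.5 + 26×89.5 + 17×109.5 + 13×129.5 + 10×149.5 = 9417.5
n = Σf = 105
Mean = 9417.5 / 105 = 89.6905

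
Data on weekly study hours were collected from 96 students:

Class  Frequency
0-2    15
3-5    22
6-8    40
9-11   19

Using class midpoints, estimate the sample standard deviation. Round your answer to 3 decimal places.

2.914

Midpoints: 1, 4, 7, 10
n = 96, Σfm = 573, mean = 5.9688
Σfm² = 4227
Σf(m − x̄)² = Σfm² − (Σfm)²/n = 4227 − 573²/96 = 806.9062
Sample variance = 806.9062 / 95 = 8.4938
Standard deviation = √8.4938 = 2.9144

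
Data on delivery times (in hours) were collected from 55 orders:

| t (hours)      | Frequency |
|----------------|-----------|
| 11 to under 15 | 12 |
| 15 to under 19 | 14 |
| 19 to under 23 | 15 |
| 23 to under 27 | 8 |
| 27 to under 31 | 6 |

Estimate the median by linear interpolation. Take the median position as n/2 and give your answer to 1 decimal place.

Cumulative frequencies: 12, 26, 41, 49, 55
n = 55; position = n/2 = 27.5.
This falls in the class 19 to under 23: L = 19, F = 26, f = 15, h = 4.
Median ≈ 19 + ((27.5 − 26) / 15) × 4 = 19.4000

19.4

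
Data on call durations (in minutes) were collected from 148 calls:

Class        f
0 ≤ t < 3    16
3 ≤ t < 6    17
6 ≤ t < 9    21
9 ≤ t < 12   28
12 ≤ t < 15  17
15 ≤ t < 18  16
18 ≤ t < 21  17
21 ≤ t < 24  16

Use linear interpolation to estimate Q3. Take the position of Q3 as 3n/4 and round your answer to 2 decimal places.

Cumulative frequencies: 16, 33, 54, 82, 99, 115, 132, 148
n = 148; position = 3n/4 = 111.
This falls in the class 15 ≤ t < 18: L = 15, F = 99, f = 16, h = 3.
Upper quartile ≈ 15 + ((111 − 99) / 16) × 3 = 17.2500

17.25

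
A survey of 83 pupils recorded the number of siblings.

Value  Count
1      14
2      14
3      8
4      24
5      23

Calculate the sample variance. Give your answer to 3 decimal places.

2.153

Values: 1, 2, 3, 4, 5
n = 83, Σfx = 277, mean = 3.3373
Σfx² = 1101
Σf(x − x̄)² = Σfx² − (Σfx)²/n = 1101 − 277²/83 = 176.5542
Sample variance = 176.5542 / 82 = 2.1531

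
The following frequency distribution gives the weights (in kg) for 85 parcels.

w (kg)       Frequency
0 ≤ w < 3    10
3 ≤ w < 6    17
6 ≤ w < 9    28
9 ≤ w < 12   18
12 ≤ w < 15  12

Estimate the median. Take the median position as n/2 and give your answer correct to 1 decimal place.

Cumulative frequencies: 10, 27, 55, 73, 85
n = 85; position = n/2 = 42.5.
This falls in the class 6 ≤ w < 9: L = 6, F = 27, f = 28, h = 3.
Median ≈ 6 + ((42.5 − 27) / 28) × 3 = 7.6607

7.7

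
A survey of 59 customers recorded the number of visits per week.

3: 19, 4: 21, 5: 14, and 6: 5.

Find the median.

Cumulative frequencies: 19, 40, 54, 59
n = 59, so the median is the value in position (n+1)/2 = 30.
Position 30 falls at value 4.

4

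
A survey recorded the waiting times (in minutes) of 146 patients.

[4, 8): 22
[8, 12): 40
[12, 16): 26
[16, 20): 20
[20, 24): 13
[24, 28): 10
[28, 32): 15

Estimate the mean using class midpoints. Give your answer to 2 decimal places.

15.42

Midpoints: 6, 10, 14, 18, 22, 26, 30
Σfm = 22×6 + 40×10 + 26×14 + 20×18 + 13×22 + 10×26 + 15×30 = 2252
n = Σf = 146
Mean = 2252 / 146 = 15.4247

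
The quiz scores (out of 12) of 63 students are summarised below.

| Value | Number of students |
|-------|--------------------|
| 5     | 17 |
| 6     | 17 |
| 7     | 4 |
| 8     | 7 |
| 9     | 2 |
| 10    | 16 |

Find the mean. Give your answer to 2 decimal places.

7.13

Values: 5, 6, 7, 8, 9, 10
Σfx = 17×5 + 17×6 + 4×7 + 7×8 + 2×9 + 16×10 = 449
n = Σf = 63
Mean = 449 / 63 = 7.1270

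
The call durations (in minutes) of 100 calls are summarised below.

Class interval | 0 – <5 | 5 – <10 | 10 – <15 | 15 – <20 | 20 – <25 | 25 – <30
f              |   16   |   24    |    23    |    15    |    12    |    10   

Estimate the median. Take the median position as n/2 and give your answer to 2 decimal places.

12.17

Cumulative frequencies: 16, 40, 63, 78, 90, 100
n = 100; position = n/2 = 50.
This falls in the class 10 – <15: L = 10, F = 40, f = 23, h = 5.
Median ≈ 10 + ((50 − 40) / 23) × 5 = 12.1739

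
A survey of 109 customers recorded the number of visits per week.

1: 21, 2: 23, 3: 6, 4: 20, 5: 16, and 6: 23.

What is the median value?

Cumulative frequencies: 21, 44, 50, 70, 86, 109
n = 109, so the median is the value in position (n+1)/2 = 55.
Position 55 falls at value 4.

4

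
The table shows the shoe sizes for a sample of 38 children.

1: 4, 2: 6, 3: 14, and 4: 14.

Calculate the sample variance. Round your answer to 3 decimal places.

0.973

Values: 1, 2, 3, 4
n = 38, Σfx = 114, mean = 3.0000
Σfx² = 378
Σf(x − x̄)² = Σfx² − (Σfx)²/n = 378 − 114²/38 = 36.0000
Sample variance = 36.0000 / 37 = 0.9730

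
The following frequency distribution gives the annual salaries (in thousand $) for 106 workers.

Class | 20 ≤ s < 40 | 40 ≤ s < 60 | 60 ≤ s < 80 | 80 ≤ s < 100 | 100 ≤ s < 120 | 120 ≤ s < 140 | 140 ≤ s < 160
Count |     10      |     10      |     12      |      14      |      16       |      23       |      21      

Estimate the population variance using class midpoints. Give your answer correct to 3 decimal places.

Midpoints: 30, 50, 70, 90, 110, 130, 150
n = 106, Σfm = 10800, mean = 101.8868
Σfm² = 1261000
Σf(m − x̄)² = Σfm² − (Σfm)²/n = 1261000 − 10800²/106 = 160622.6415
Population variance = 160622.6415 / 106 = 1515.3079

1515.308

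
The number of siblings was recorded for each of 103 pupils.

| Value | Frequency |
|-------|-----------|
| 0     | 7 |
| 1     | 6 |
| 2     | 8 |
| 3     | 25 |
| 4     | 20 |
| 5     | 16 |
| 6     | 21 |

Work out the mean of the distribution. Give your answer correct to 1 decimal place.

Values: 0, 1, 2, 3, 4, 5, 6
Σfx = 7×0 + 6×1 + 8×2 + 25×3 + 20×4 + 16×5 + 21×6 = 383
n = Σf = 103
Mean = 383 / 103 = 3.7184

3.7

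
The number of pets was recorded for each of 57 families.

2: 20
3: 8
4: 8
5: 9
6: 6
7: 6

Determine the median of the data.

4

Cumulative frequencies: 20, 28, 36, 45, 51, 57
n = 57, so the median is the value in position (n+1)/2 = 29.
Position 29 falls at value 4.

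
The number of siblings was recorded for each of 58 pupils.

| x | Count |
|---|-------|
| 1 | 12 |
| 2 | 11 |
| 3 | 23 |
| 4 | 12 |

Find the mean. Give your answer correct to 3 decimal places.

Values: 1, 2, 3, 4
Σfx = 12×1 + 11×2 + 23×3 + 12×4 = 151
n = Σf = 58
Mean = 151 / 58 = 2.6034

2.603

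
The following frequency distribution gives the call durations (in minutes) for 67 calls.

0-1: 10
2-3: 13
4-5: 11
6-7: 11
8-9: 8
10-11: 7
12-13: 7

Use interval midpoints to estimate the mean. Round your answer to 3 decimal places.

Midpoints: 0.5, 2.5, 4.5, 6.5, 8.5, 10.5, 12.5
Σfm = 10×0.5 + 13×2.5 + 11×4.5 + 11×6.5 + 8×8.5 + 7×10.5 + 7×12.5 = 387.5
n = Σf = 67
Mean = 387.5 / 67 = 5.7836

5.784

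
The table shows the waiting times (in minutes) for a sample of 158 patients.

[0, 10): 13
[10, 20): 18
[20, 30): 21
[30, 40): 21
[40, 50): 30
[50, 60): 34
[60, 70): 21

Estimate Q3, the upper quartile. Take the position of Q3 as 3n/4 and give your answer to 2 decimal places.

Cumulative frequencies: 13, 31, 52, 73, 103, 137, 158
n = 158; position = 3n/4 = 118.5.
This falls in the class [50, 60): L = 50, F = 103, f = 34, h = 10.
Upper quartile ≈ 50 + ((118.5 − 103) / 34) × 10 = 54.5588

54.56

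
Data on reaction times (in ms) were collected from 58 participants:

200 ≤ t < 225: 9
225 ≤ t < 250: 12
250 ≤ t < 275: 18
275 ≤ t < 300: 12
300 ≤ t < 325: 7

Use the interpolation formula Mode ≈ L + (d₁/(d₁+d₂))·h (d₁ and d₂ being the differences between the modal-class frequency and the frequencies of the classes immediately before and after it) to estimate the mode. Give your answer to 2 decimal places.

262.50

Modal class: 250 ≤ t < 275 (highest frequency 18).
d₁ = 18 − 12 = 6, d₂ = 18 − 12 = 6
Mode ≈ 250 + (6/(6+6)) × 25 = 250 + 12.5000 = 262.5000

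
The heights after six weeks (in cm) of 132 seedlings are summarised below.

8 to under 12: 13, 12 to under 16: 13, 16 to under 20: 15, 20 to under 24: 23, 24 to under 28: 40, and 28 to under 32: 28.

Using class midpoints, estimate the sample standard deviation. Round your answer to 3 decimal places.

6.388

Midpoints: 10, 14, 18, 22, 26, 30
n = 132, Σfm = 2968, mean = 22.4848
Σfm² = 72080
Σf(m − x̄)² = Σfm² − (Σfm)²/n = 72080 − 2968²/132 = 5344.9697
Sample variance = 5344.9697 / 131 = 40.8013
Standard deviation = √40.8013 = 6.3876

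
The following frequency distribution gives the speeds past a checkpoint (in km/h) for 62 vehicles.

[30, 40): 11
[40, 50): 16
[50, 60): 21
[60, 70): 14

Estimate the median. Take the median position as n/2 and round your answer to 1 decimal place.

51.9

Cumulative frequencies: 11, 27, 48, 62
n = 62; position = n/2 = 31.
This falls in the class [50, 60): L = 50, F = 27, f = 21, h = 10.
Median ≈ 50 + ((31 − 27) / 21) × 10 = 51.9048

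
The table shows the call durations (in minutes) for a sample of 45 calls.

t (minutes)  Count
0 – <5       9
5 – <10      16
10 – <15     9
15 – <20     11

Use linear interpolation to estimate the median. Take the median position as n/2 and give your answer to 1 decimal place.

Cumulative frequencies: 9, 25, 34, 45
n = 45; position = n/2 = 22.5.
This falls in the class 5 – <10: L = 5, F = 9, f = 16, h = 5.
Median ≈ 5 + ((22.5 − 9) / 16) × 5 = 9.2188

9.2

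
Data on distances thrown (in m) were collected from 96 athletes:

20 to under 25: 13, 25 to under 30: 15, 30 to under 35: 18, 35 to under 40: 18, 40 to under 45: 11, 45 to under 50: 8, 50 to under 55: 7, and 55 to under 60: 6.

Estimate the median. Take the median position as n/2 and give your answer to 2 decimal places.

35.56

Cumulative frequencies: 13, 28, 46, 64, 75, 83, 90, 96
n = 96; position = n/2 = 48.
This falls in the class 35 to under 40: L = 35, F = 46, f = 18, h = 5.
Median ≈ 35 + ((48 − 46) / 18) × 5 = 35.5556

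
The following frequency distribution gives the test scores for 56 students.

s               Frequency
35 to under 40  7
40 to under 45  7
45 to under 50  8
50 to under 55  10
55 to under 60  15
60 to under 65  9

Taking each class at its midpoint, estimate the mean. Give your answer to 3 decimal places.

51.607

Midpoints: 37.5, 42.5, 47.5, 52.5, 57.5, 62.5
Σfm = 7×37.5 + 7×42.5 + 8×47.5 + 10×52.5 + 15×57.5 + 9×62.5 = 2890
n = Σf = 56
Mean = 2890 / 56 = 51.6071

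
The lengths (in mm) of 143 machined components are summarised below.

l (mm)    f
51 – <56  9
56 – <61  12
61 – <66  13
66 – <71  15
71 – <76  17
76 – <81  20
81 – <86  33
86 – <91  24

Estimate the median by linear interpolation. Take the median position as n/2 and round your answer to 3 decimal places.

77.375

Cumulative frequencies: 9, 21, 34, 49, 66, 86, 119, 143
n = 143; position = n/2 = 71.5.
This falls in the class 76 – <81: L = 76, F = 66, f = 20, h = 5.
Median ≈ 76 + ((71.5 − 66) / 20) × 5 = 77.3750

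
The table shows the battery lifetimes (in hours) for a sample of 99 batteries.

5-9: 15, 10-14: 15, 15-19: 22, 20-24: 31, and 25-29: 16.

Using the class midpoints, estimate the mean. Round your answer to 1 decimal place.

17.9

Midpoints: 7, 12, 17, 22, 27
Σfm = 15×7 + 15×12 + 22×17 + 31×22 + 16×27 = 1773
n = Σf = 99
Mean = 1773 / 99 = 17.9091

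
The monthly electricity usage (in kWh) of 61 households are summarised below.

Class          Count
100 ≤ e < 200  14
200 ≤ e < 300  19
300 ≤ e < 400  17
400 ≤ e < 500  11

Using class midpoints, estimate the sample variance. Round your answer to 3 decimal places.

10792.350

Midpoints: 150, 250, 350, 450
n = 61, Σfm = 17750, mean = 290.9836
Σfm² = 5812500
Σf(m − x̄)² = Σfm² − (Σfm)²/n = 5812500 − 17750²/61 = 647540.9836
Sample variance = 647540.9836 / 60 = 10792.3497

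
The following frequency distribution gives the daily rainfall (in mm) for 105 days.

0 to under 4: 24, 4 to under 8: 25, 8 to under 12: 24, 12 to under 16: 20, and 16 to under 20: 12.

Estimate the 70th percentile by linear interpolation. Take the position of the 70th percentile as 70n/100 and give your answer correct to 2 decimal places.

Cumulative frequencies: 24, 49, 73, 93, 105
n = 105; position = 70n/100 = 73.5.
This falls in the class 12 to under 16: L = 12, F = 73, f = 20, h = 4.
70th percentile ≈ 12 + ((73.5 − 73) / 20) × 4 = 12.1000

12.10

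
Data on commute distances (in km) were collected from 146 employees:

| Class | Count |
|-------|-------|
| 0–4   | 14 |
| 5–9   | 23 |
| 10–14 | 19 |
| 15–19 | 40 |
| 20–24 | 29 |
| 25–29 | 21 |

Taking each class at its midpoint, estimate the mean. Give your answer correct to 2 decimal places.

Midpoints: 2, 7, 12, 17, 22, 27
Σfm = 14×2 + 23×7 + 19×12 + 40×17 + 29×22 + 21×27 = 2302
n = Σf = 146
Mean = 2302 / 146 = 15.7671

15.77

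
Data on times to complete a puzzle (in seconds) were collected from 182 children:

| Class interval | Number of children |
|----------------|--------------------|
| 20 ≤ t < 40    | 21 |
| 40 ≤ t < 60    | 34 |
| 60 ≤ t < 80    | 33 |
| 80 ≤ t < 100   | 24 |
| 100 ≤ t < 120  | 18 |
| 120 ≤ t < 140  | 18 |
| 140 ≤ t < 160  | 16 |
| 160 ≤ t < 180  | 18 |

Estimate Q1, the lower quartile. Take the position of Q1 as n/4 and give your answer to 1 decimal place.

54.4

Cumulative frequencies: 21, 55, 88, 112, 130, 148, 164, 182
n = 182; position = n/4 = 45.5.
This falls in the class 40 ≤ t < 60: L = 40, F = 21, f = 34, h = 20.
Lower quartile ≈ 40 + ((45.5 − 21) / 34) × 20 = 54.4118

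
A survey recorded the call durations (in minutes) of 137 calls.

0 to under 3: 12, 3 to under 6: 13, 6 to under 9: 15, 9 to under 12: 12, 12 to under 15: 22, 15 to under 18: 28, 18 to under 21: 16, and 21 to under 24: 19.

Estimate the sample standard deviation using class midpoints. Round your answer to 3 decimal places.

Midpoints: 1.5, 4.5, 7.5, 10.5, 13.5, 16.5, 19.5, 22.5
n = 137, Σfm = 1813.5, mean = 13.2372
Σfm² = 29792.25
Σf(m − x̄)² = Σfm² − (Σfm)²/n = 29792.25 − 1813.5²/137 = 5786.5401
Sample variance = 5786.5401 / 136 = 42.5481
Standard deviation = √42.5481 = 6.5229

6.523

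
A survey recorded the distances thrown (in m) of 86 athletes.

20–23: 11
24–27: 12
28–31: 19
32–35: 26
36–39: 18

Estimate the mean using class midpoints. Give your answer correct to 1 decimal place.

Midpoints: 21.5, 25.5, 29.5, 33.5, 37.5
Σfm = 11×21.5 + 12×25.5 + 19×29.5 + 26×33.5 + 18×37.5 = 2649
n = Σf = 86
Mean = 2649 / 86 = 30.8023

30.8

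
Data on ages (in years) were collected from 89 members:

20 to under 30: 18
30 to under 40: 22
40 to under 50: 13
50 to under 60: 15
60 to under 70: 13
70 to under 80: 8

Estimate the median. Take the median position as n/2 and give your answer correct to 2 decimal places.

43.46

Cumulative frequencies: 18, 40, 53, 68, 81, 89
n = 89; position = n/2 = 44.5.
This falls in the class 40 to under 50: L = 40, F = 40, f = 13, h = 10.
Median ≈ 40 + ((44.5 − 40) / 13) × 10 = 43.4615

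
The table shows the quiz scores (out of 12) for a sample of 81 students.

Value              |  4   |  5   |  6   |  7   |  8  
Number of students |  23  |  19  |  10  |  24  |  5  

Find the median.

Cumulative frequencies: 23, 42, 52, 76, 81
n = 81, so the median is the value in position (n+1)/2 = 41.
Position 41 falls at value 5.

5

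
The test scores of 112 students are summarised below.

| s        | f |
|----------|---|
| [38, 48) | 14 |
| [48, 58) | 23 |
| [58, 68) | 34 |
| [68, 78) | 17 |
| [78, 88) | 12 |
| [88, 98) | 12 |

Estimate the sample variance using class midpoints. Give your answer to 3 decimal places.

Midpoints: 43, 53, 63, 73, 83, 93
n = 112, Σfm = 7316, mean = 65.3214
Σfm² = 502488
Σf(m − x̄)² = Σfm² − (Σfm)²/n = 502488 − 7316²/112 = 24596.4286
Sample variance = 24596.4286 / 111 = 221.5894

221.589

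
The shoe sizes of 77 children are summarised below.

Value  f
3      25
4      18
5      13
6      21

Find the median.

4

Cumulative frequencies: 25, 43, 56, 77
n = 77, so the median is the value in position (n+1)/2 = 39.
Position 39 falls at value 4.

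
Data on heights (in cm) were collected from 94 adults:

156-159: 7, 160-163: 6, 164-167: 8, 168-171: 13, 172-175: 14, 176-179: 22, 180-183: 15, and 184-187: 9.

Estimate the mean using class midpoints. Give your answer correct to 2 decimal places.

Midpoints: 157.5, 161.5, 165.5, 169.5, 173.5, 177.5, 181.5, 185.5
Σfm = 7×157.5 + 6×161.5 + 8×165.5 + 13×169.5 + 14×173.5 + 22×177.5 + 15×181.5 + 9×185.5 = 16325
n = Σf = 94
Mean = 16325 / 94 = 173.6702

173.67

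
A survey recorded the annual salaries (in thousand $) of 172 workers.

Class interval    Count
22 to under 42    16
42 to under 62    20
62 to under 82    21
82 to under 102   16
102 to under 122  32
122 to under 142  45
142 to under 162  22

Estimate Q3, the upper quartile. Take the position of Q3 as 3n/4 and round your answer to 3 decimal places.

132.667

Cumulative frequencies: 16, 36, 57, 73, 105, 150, 172
n = 172; position = 3n/4 = 129.
This falls in the class 122 to under 142: L = 122, F = 105, f = 45, h = 20.
Upper quartile ≈ 122 + ((129 − 105) / 45) × 20 = 132.6667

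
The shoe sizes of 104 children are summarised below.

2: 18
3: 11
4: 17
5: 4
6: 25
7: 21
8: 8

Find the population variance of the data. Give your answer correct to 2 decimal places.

Values: 2, 3, 4, 5, 6, 7, 8
n = 104, Σfx = 518, mean = 4.9808
Σfx² = 2984
Σf(x − x̄)² = Σfx² − (Σfx)²/n = 2984 − 518²/104 = 403.9615
Population variance = 403.9615 / 104 = 3.8842

3.88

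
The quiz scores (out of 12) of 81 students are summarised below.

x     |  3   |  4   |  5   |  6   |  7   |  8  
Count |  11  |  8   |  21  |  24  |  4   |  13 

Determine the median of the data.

Cumulative frequencies: 11, 19, 40, 64, 68, 81
n = 81, so the median is the value in position (n+1)/2 = 41.
Position 41 falls at value 6.

6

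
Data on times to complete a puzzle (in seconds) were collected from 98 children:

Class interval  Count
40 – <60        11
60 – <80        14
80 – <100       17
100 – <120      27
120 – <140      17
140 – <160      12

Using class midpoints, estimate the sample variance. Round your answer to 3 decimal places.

919.714

Midpoints: 50, 70, 90, 110, 130, 150
n = 98, Σfm = 10040, mean = 102.4490
Σfm² = 1117800
Σf(m − x̄)² = Σfm² − (Σfm)²/n = 1117800 − 10040²/98 = 89212.2449
Sample variance = 89212.2449 / 97 = 919.7139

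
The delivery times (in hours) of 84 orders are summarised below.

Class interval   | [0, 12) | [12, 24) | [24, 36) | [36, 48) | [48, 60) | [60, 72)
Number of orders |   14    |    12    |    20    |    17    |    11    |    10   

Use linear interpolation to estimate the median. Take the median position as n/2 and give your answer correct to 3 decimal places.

Cumulative frequencies: 14, 26, 46, 63, 74, 84
n = 84; position = n/2 = 42.
This falls in the class [24, 36): L = 24, F = 26, f = 20, h = 12.
Median ≈ 24 + ((42 − 26) / 20) × 12 = 33.6000

33.600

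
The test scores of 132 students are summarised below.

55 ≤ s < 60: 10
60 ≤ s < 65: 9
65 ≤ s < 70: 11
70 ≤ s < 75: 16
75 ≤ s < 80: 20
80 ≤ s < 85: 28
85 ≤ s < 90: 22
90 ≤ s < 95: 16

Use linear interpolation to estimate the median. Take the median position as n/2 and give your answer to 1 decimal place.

80.0

Cumulative frequencies: 10, 19, 30, 46, 66, 94, 116, 132
n = 132; position = n/2 = 66.
This falls in the class 75 ≤ s < 80: L = 75, F = 46, f = 20, h = 5.
Median ≈ 75 + ((66 − 46) / 20) × 5 = 80.0000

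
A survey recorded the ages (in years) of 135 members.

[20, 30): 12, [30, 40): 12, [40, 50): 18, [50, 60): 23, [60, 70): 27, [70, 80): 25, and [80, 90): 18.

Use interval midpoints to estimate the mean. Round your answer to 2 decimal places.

Midpoints: 25, 35, 45, 55, 65, 75, 85
Σfm = 12×25 + 12×35 + 18×45 + 23×55 + 27×65 + 25×75 + 18×85 = 7955
n = Σf = 135
Mean = 7955 / 135 = 58.9259

58.93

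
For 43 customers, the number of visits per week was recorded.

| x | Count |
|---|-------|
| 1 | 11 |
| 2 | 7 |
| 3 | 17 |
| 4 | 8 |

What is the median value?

Cumulative frequencies: 11, 18, 35, 43
n = 43, so the median is the value in position (n+1)/2 = 22.
Position 22 falls at value 3.

3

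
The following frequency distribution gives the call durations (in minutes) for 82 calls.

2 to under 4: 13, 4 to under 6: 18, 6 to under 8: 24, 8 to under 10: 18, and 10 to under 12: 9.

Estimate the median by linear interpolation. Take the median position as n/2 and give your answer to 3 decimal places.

Cumulative frequencies: 13, 31, 55, 73, 82
n = 82; position = n/2 = 41.
This falls in the class 6 to under 8: L = 6, F = 31, f = 24, h = 2.
Median ≈ 6 + ((41 − 31) / 24) × 2 = 6.8333

6.833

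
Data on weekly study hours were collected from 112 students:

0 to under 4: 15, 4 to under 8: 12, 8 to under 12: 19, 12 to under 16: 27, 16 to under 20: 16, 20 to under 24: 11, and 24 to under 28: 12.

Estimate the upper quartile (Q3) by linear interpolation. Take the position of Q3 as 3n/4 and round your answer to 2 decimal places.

Cumulative frequencies: 15, 27, 46, 73, 89, 100, 112
n = 112; position = 3n/4 = 84.
This falls in the class 16 to under 20: L = 16, F = 73, f = 16, h = 4.
Upper quartile ≈ 16 + ((84 − 73) / 16) × 4 = 18.7500

18.75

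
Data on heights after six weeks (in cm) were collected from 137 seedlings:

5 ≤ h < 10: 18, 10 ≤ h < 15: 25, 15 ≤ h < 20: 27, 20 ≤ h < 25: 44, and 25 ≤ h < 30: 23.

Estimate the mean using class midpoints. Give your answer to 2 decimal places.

Midpoints: 7.5, 12.5, 17.5, 22.5, 27.5
Σfm = 18×7.5 + 25×12.5 + 27×17.5 + 44×22.5 + 23×27.5 = 2542.5
n = Σf = 137
Mean = 2542.5 / 137 = 18.5584

18.56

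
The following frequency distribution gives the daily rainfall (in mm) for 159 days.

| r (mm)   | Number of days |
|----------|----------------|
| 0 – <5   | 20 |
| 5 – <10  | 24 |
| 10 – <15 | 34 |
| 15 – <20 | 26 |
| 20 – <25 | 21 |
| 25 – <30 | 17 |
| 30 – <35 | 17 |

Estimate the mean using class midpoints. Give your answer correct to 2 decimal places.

16.37

Midpoints: 2.5, 7.5, 12.5, 17.5, 22.5, 27.5, 32.5
Σfm = 20×2.5 + 24×7.5 + 34×12.5 + 26×17.5 + 21×22.5 + 17×27.5 + 17×32.5 = 2602.5
n = Σf = 159
Mean = 2602.5 / 159 = 16.3679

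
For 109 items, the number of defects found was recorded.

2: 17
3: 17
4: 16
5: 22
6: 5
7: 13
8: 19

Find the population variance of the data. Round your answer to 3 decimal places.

Values: 2, 3, 4, 5, 6, 7, 8
n = 109, Σfx = 532, mean = 4.8807
Σfx² = 3060
Σf(x − x̄)² = Σfx² − (Σfx)²/n = 3060 − 532²/109 = 463.4495
Population variance = 463.4495 / 109 = 4.2518

4.252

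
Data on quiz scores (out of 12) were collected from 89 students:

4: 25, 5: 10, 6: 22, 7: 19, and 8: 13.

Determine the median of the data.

6

Cumulative frequencies: 25, 35, 57, 76, 89
n = 89, so the median is the value in position (n+1)/2 = 45.
Position 45 falls at value 6.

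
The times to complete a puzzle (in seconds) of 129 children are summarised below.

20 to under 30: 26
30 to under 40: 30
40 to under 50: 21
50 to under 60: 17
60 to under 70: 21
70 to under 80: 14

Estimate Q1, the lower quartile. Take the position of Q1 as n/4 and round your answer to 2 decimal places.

Cumulative frequencies: 26, 56, 77, 94, 115, 129
n = 129; position = n/4 = 32.25.
This falls in the class 30 to under 40: L = 30, F = 26, f = 30, h = 10.
Lower quartile ≈ 30 + ((32.25 − 26) / 30) × 10 = 32.0833

32.08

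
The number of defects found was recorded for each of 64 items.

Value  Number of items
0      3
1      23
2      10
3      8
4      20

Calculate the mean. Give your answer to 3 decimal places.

2.297

Values: 0, 1, 2, 3, 4
Σfx = 3×0 + 23×1 + 10×2 + 8×3 + 20×4 = 147
n = Σf = 64
Mean = 147 / 64 = 2.2969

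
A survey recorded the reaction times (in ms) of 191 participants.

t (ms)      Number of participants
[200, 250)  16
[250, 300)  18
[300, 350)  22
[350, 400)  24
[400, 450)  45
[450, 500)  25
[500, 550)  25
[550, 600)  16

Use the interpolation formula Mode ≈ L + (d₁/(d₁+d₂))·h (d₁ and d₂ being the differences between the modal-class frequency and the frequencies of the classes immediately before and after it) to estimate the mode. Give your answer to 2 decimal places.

Modal class: [400, 450) (highest frequency 45).
d₁ = 45 − 24 = 21, d₂ = 45 − 25 = 20
Mode ≈ 400 + (21/(21+20)) × 50 = 400 + 25.6098 = 425.6098

425.61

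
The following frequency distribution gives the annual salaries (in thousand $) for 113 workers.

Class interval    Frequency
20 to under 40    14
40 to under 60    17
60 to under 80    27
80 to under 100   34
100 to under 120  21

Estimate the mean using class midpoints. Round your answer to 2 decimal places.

75.49

Midpoints: 30, 50, 70, 90, 110
Σfm = 14×30 + 17×50 + 27×70 + 34×90 + 21×110 = 8530
n = Σf = 113
Mean = 8530 / 113 = 75.4867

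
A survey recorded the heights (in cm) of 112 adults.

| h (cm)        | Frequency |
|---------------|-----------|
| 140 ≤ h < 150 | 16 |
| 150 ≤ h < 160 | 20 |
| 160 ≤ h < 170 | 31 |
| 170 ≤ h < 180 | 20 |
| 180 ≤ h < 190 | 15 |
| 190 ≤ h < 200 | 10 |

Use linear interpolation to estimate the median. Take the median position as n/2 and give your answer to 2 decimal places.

166.45

Cumulative frequencies: 16, 36, 67, 87, 102, 112
n = 112; position = n/2 = 56.
This falls in the class 160 ≤ h < 170: L = 160, F = 36, f = 31, h = 10.
Median ≈ 160 + ((56 − 36) / 31) × 10 = 166.4516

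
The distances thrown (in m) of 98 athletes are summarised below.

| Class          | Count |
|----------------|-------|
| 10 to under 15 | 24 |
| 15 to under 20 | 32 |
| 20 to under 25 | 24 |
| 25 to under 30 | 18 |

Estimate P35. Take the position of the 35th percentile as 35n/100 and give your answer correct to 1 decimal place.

16.6

Cumulative frequencies: 24, 56, 80, 98
n = 98; position = 35n/100 = 34.3.
This falls in the class 15 to under 20: L = 15, F = 24, f = 32, h = 5.
35th percentile ≈ 15 + ((34.3 − 24) / 32) × 5 = 16.6094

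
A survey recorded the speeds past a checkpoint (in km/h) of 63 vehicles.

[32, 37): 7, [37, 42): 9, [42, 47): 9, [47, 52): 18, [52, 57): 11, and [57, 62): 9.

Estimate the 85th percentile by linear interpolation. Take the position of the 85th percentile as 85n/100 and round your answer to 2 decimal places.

Cumulative frequencies: 7, 16, 25, 43, 54, 63
n = 63; position = 85n/100 = 53.55.
This falls in the class [52, 57): L = 52, F = 43, f = 11, h = 5.
85th percentile ≈ 52 + ((53.55 − 43) / 11) × 5 = 56.7955

56.80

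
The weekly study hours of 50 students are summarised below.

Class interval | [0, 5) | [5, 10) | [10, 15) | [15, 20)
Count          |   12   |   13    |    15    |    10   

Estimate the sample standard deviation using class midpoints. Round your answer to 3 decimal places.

5.365

Midpoints: 2.5, 7.5, 12.5, 17.5
n = 50, Σfm = 490, mean = 9.8000
Σfm² = 6212.5
Σf(m − x̄)² = Σfm² − (Σfm)²/n = 6212.5 − 490²/50 = 1410.5000
Sample variance = 1410.5000 / 49 = 28.7857
Standard deviation = √28.7857 = 5.3652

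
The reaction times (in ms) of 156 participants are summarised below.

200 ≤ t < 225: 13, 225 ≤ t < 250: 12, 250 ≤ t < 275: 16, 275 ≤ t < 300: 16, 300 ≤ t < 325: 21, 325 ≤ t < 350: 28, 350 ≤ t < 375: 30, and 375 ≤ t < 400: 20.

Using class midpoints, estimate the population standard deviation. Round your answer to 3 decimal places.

Midpoints: 212.5, 237.5, 262.5, 287.5, 312.5, 337.5, 362.5, 387.5
n = 156, Σfm = 49050, mean = 314.4231
Σfm² = 15874375
Σf(m − x̄)² = Σfm² − (Σfm)²/n = 15874375 − 49050²/156 = 451923.0769
Population variance = 451923.0769 / 156 = 2896.9428
Standard deviation = √2896.9428 = 53.8233

53.823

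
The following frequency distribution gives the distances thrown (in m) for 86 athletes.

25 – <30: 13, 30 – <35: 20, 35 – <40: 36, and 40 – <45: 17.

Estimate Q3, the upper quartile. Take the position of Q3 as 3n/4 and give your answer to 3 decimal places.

Cumulative frequencies: 13, 33, 69, 86
n = 86; position = 3n/4 = 64.5.
This falls in the class 35 – <40: L = 35, F = 33, f = 36, h = 5.
Upper quartile ≈ 35 + ((64.5 − 33) / 36) × 5 = 39.3750

39.375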